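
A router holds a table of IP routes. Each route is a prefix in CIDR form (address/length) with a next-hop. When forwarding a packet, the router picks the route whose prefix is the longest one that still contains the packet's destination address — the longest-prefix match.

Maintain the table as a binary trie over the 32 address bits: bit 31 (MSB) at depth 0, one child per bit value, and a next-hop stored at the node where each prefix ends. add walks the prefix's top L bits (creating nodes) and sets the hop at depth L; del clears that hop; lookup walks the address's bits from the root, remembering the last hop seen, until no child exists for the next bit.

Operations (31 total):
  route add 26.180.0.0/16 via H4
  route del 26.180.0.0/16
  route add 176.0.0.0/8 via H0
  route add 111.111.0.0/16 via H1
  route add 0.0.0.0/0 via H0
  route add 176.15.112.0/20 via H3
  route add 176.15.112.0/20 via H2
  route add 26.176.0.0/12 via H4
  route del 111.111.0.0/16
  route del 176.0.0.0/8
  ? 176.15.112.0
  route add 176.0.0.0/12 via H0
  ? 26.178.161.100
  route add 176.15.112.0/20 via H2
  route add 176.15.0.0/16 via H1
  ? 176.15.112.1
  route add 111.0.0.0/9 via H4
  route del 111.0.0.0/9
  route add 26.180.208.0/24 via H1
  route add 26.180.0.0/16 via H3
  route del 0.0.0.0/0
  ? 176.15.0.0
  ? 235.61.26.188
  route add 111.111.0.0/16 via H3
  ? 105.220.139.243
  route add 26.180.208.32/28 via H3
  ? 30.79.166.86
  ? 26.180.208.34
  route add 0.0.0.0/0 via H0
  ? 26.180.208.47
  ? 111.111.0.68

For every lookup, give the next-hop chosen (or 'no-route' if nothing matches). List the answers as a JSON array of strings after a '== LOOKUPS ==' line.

Trace:
  add 26.180.0.0/16 -> H4 at depth 16
  del 26.180.0.0/16 (clear depth 16)
  add 176.0.0.0/8 -> H0 at depth 8
  add 111.111.0.0/16 -> H1 at depth 16
  add 0.0.0.0/0 -> H0 at depth 0
  add 176.15.112.0/20 -> H3 at depth 20
  add 176.15.112.0/20 -> H2 at depth 20
  add 26.176.0.0/12 -> H4 at depth 12
  del 111.111.0.0/16 (clear depth 16)
  del 176.0.0.0/8 (clear depth 8)
  lookup 176.15.112.0: bits 10110000000011110111 walk d0:H0→d1:-→d2:-→d3:-→d4:-→d5:-→d6:-→d7:-→d8:-→d9:-→d10:-→d11:-→d12:-→d13:-→d14:-→d15:-→d16:-→d17:-→d18:-→d19:-→d20:H2 -> H2
  add 176.0.0.0/12 -> H0 at depth 12
  lookup 26.178.161.100: bits 0001101010110 walk d0:H0→d1:-→d2:-→d3:-→d4:-→d5:-→d6:-→d7:-→d8:-→d9:-→d10:-→d11:-→d12:H4→d13:- -> H4
  add 176.15.112.0/20 -> H2 at depth 20
  add 176.15.0.0/16 -> H1 at depth 16
  lookup 176.15.112.1: bits 10110000000011110111 walk d0:H0→d1:-→d2:-→d3:-→d4:-→d5:-→d6:-→d7:-→d8:-→d9:-→d10:-→d11:-→d12:H0→d13:-→d14:-→d15:-→d16:H1→d17:-→d18:-→d19:-→d20:H2 -> H2
  add 111.0.0.0/9 -> H4 at depth 9
  del 111.0.0.0/9 (clear depth 9)
  add 26.180.208.0/24 -> H1 at depth 24
  add 26.180.0.0/16 -> H3 at depth 16
  del 0.0.0.0/0 (clear depth 0)
  lookup 176.15.0.0: bits 10110000000011110 walk d0:-→d1:-→d2:-→d3:-→d4:-→d5:-→d6:-→d7:-→d8:-→d9:-→d10:-→d11:-→d12:H0→d13:-→d14:-→d15:-→d16:H1→d17:- -> H1
  lookup 235.61.26.188: bits 1 walk d0:-→d1:- -> no-route
  add 111.111.0.0/16 -> H3 at depth 16
  lookup 105.220.139.243: bits 01101 walk d0:-→d1:-→d2:-→d3:-→d4:-→d5:- -> no-route
  add 26.180.208.32/28 -> H3 at depth 28
  lookup 30.79.166.86: bits 00011 walk d0:-→d1:-→d2:-→d3:-→d4:-→d5:- -> no-route
  lookup 26.180.208.34: bits 0001101010110100110100000010 walk d0:-→d1:-→d2:-→d3:-→d4:-→d5:-→d6:-→d7:-→d8:-→d9:-→d10:-→d11:-→d12:H4→d13:-→d14:-→d15:-→d16:H3→d17:-→d18:-→d19:-→d20:-→d21:-→d22:-→d23:-→d24:H1→d25:-→d26:-→d27:-→d28:H3 -> H3
  add 0.0.0.0/0 -> H0 at depth 0
  lookup 26.180.208.47: bits 0001101010110100110100000010 walk d0:H0→d1:-→d2:-→d3:-→d4:-→d5:-→d6:-→d7:-→d8:-→d9:-→d10:-→d11:-→d12:H4→d13:-→d14:-→d15:-→d16:H3→d17:-→d18:-→d19:-→d20:-→d21:-→d22:-→d23:-→d24:H1→d25:-→d26:-→d27:-→d28:H3 -> H3
  lookup 111.111.0.68: bits 0110111101101111 walk d0:H0→d1:-→d2:-→d3:-→d4:-→d5:-→d6:-→d7:-→d8:-→d9:-→d10:-→d11:-→d12:-→d13:-→d14:-→d15:-→d16:H3 -> H3

== LOOKUPS ==
["H2","H4","H2","H1","no-route","no-route","no-route","H3","H3","H3"]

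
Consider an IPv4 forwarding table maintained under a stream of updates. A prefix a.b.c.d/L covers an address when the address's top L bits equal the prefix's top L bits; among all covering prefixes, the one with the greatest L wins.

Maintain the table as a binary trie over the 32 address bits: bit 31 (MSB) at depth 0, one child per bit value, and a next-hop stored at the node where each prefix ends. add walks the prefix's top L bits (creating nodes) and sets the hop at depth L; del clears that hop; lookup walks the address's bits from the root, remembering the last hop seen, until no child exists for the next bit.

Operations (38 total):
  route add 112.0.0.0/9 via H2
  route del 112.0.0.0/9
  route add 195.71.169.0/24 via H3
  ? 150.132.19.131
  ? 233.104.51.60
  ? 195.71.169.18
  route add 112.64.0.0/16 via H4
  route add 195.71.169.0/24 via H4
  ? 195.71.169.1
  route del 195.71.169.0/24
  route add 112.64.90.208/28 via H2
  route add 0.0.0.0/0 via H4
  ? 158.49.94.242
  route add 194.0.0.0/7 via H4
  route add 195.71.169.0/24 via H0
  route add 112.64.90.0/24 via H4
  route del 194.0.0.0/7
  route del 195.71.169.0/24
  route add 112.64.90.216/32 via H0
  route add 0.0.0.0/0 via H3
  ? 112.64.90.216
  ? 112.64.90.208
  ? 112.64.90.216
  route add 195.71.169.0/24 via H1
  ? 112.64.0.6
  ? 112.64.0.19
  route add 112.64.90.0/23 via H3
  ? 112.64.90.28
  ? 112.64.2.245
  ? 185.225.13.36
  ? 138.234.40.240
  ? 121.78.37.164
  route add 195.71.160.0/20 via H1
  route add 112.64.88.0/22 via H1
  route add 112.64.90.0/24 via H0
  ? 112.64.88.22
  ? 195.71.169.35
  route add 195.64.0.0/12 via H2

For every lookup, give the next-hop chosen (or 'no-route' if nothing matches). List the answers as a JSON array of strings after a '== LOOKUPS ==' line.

Process each operation:
  + 112.0.0.0/9 (H2) depth=9
  - 112.0.0.0/9 clear@9
  + 195.71.169.0/24 (H3) depth=24
  Q 150.132.19.131: descend 1 ; hops seen [∅] ; pick no-route
  Q 233.104.51.60: descend 11 ; hops seen [∅] ; pick no-route
  Q 195.71.169.18: descend 110000110100011110101001 ; hops seen [H3] ; pick H3
  + 112.64.0.0/16 (H4) depth=16
  + 195.71.169.0/24 (H4) depth=24
  Q 195.71.169.1: descend 110000110100011110101001 ; hops seen [H4] ; pick H4
  - 195.71.169.0/24 clear@24
  + 112.64.90.208/28 (H2) depth=28
  + 0.0.0.0/0 (H4) depth=0
  Q 158.49.94.242: descend 1 ; hops seen [H4] ; pick H4
  + 194.0.0.0/7 (H4) depth=7
  + 195.71.169.0/24 (H0) depth=24
  + 112.64.90.0/24 (H4) depth=24
  - 194.0.0.0/7 clear@7
  - 195.71.169.0/24 clear@24
  + 112.64.90.216/32 (H0) depth=32
  + 0.0.0.0/0 (H3) depth=0
  Q 112.64.90.216: descend 01110000010000000101101011011000 ; hops seen [H3,H4,H4,H2,H0] ; pick H0
  Q 112.64.90.208: descend 0111000001000000010110101101 ; hops seen [H3,H4,H4,H2] ; pick H2
  Q 112.64.90.216: descend 01110000010000000101101011011000 ; hops seen [H3,H4,H4,H2,H0] ; pick H0
  + 195.71.169.0/24 (H1) depth=24
  Q 112.64.0.6: descend 01110000010000000 ; hops seen [H3,H4] ; pick H4
  Q 112.64.0.19: descend 01110000010000000 ; hops seen [H3,H4] ; pick H4
  + 112.64.90.0/23 (H3) depth=23
  Q 112.64.90.28: descend 011100000100000001011010 ; hops seen [H3,H4,H3,H4] ; pick H4
  Q 112.64.2.245: descend 01110000010000000 ; hops seen [H3,H4] ; pick H4
  Q 185.225.13.36: descend 1 ; hops seen [H3] ; pick H3
  Q 138.234.40.240: descend 1 ; hops seen [H3] ; pick H3
  Q 121.78.37.164: descend 0111 ; hops seen [H3] ; pick H3
  + 195.71.160.0/20 (H1) depth=20
  + 112.64.88.0/22 (H1) depth=22
  + 112.64.90.0/24 (H0) depth=24
  Q 112.64.88.22: descend 0111000001000000010110 ; hops seen [H3,H4,H1] ; pick H1
  Q 195.71.169.35: descend 110000110100011110101001 ; hops seen [H3,H1,H1] ; pick H1
  + 195.64.0.0/12 (H2) depth=12

== LOOKUPS ==
["no-route","no-route","H3","H4","H4","H0","H2","H0","H4","H4","H4","H4","H3","H3","H3","H1","H1"]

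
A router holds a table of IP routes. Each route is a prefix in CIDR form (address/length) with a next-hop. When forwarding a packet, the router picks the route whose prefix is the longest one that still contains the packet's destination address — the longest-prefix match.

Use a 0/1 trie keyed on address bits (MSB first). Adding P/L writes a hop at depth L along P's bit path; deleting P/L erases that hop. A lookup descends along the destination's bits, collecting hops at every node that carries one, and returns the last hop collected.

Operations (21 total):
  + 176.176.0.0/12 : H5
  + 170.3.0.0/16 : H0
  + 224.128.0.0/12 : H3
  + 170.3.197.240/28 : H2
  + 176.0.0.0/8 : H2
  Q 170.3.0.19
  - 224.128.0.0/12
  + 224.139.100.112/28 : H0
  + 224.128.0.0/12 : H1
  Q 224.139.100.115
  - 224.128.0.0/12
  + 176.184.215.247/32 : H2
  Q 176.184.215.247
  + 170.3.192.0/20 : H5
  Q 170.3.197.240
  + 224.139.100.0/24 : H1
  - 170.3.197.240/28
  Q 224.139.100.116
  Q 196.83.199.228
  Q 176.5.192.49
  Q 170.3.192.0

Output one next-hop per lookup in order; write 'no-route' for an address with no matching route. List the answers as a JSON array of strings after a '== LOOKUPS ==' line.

Process each operation:
  + 176.176.0.0/12 (H5) depth=12
  + 170.3.0.0/16 (H0) depth=16
  + 224.128.0.0/12 (H3) depth=12
  + 170.3.197.240/28 (H2) depth=28
  + 176.0.0.0/8 (H2) depth=8
  lookup 170.3.0.19: bits 1010101000000011 walk d0:-→d1:-→d2:-→d3:-→d4:-→d5:-→d6:-→d7:-→d8:-→d9:-→d10:-→d11:-→d12:-→d13:-→d14:-→d15:-→d16:H0 -> H0
  - 224.128.0.0/12 clear@12
  + 224.139.100.112/28 (H0) depth=28
  + 224.128.0.0/12 (H1) depth=12
  lookup 224.139.100.115: bits 1110000010001011011001000111 walk d0:-→d1:-→d2:-→d3:-→d4:-→d5:-→d6:-→d7:-→d8:-→d9:-→d10:-→d11:-→d12:H1→d13:-→d14:-→d15:-→d16:-→d17:-→d18:-→d19:-→d20:-→d21:-→d22:-→d23:-→d24:-→d25:-→d26:-→d27:-→d28:H0 -> H0
  - 224.128.0.0/12 clear@12
  + 176.184.215.247/32 (H2) depth=32
  lookup 176.184.215.247: bits 10110000101110001101011111110111 walk d0:-→d1:-→d2:-→d3:-→d4:-→d5:-→d6:-→d7:-→d8:H2→d9:-→d10:-→d11:-→d12:H5→d13:-→d14:-→d15:-→d16:-→d17:-→d18:-→d19:-→d20:-→d21:-→d22:-→d23:-→d24:-→d25:-→d26:-→d27:-→d28:-→d29:-→d30:-→d31:-→d32:H2 -> H2
  + 170.3.192.0/20 (H5) depth=20
  lookup 170.3.197.240: bits 1010101000000011110001011111 walk d0:-→d1:-→d2:-→d3:-→d4:-→d5:-→d6:-→d7:-→d8:-→d9:-→d10:-→d11:-→d12:-→d13:-→d14:-→d15:-→d16:H0→d17:-→d18:-→d19:-→d20:H5→d21:-→d22:-→d23:-→d24:-→d25:-→d26:-→d27:-→d28:H2 -> H2
  + 224.139.100.0/24 (H1) depth=24
  - 170.3.197.240/28 clear@28
  lookup 224.139.100.116: bits 1110000010001011011001000111 walk d0:-→d1:-→d2:-→d3:-→d4:-→d5:-→d6:-→d7:-→d8:-→d9:-→d10:-→d11:-→d12:-→d13:-→d14:-→d15:-→d16:-→d17:-→d18:-→d19:-→d20:-→d21:-→d22:-→d23:-→d24:H1→d25:-→d26:-→d27:-→d28:H0 -> H0
  lookup 196.83.199.228: bits 11 walk d0:-→d1:-→d2:- -> no-route
  lookup 176.5.192.49: bits 10110000 walk d0:-→d1:-→d2:-→d3:-→d4:-→d5:-→d6:-→d7:-→d8:H2 -> H2
  lookup 170.3.192.0: bits 101010100000001111000 walk d0:-→d1:-→d2:-→d3:-→d4:-→d5:-→d6:-→d7:-→d8:-→d9:-→d10:-→d11:-→d12:-→d13:-→d14:-→d15:-→d16:H0→d17:-→d18:-→d19:-→d20:H5→d21:- -> H5

== LOOKUPS ==
["H0","H0","H2","H2","H0","no-route","H2","H5"]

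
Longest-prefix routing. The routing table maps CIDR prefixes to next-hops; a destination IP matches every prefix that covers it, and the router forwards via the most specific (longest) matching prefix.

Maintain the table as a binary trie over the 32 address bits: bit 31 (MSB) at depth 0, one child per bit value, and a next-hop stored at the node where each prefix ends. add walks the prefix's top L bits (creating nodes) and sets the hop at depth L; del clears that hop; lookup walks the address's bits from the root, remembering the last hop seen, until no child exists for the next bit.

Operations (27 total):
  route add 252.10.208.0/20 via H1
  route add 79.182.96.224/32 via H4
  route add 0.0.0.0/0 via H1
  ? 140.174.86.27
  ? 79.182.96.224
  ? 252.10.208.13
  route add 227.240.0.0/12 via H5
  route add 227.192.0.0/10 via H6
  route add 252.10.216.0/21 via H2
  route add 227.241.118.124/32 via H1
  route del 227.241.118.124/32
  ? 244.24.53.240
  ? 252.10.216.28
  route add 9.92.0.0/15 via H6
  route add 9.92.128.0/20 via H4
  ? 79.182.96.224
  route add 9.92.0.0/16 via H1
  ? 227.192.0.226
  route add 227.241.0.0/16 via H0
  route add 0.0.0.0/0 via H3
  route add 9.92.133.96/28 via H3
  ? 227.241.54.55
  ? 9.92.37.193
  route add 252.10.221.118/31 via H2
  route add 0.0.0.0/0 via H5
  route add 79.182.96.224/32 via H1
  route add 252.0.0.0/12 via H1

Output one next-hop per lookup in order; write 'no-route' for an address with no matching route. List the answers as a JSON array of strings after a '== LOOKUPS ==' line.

Process each operation:
  + 252.10.208.0/20 (H1) depth=20
  + 79.182.96.224/32 (H4) depth=32
  + 0.0.0.0/0 (H1) depth=0
  ? 140.174.86.27  path d0:H1→d1:-  best=H1
  ? 79.182.96.224  path d0:H1→d1:-→d2:-→d3:-→d4:-→d5:-→d6:-→d7:-→d8:-→d9:-→d10:-→d11:-→d12:-→d13:-→d14:-→d15:-→d16:-→d17:-→d18:-→d19:-→d20:-→d21:-→d22:-→d23:-→d24:-→d25:-→d26:-→d27:-→d28:-→d29:-→d30:-→d31:-→d32:H4  best=H4
  ? 252.10.208.13  path d0:H1→d1:-→d2:-→d3:-→d4:-→d5:-→d6:-→d7:-→d8:-→d9:-→d10:-→d11:-→d12:-→d13:-→d14:-→d15:-→d16:-→d17:-→d18:-→d19:-→d20:H1  best=H1
  + 227.240.0.0/12 (H5) depth=12
  + 227.192.0.0/10 (H6) depth=10
  + 252.10.216.0/21 (H2) depth=21
  + 227.241.118.124/32 (H1) depth=32
  - 227.241.118.124/32 clear@32
  ? 244.24.53.240  path d0:H1→d1:-→d2:-→d3:-→d4:-  best=H1
  ? 252.10.216.28  path d0:H1→d1:-→d2:-→d3:-→d4:-→d5:-→d6:-→d7:-→d8:-→d9:-→d10:-→d11:-→d12:-→d13:-→d14:-→d15:-→d16:-→d17:-→d18:-→d19:-→d20:H1→d21:H2  best=H2
  + 9.92.0.0/15 (H6) depth=15
  + 9.92.128.0/20 (H4) depth=20
  ? 79.182.96.224  path d0:H1→d1:-→d2:-→d3:-→d4:-→d5:-→d6:-→d7:-→d8:-→d9:-→d10:-→d11:-→d12:-→d13:-→d14:-→d15:-→d16:-→d17:-→d18:-→d19:-→d20:-→d21:-→d22:-→d23:-→d24:-→d25:-→d26:-→d27:-→d28:-→d29:-→d30:-→d31:-→d32:H4  best=H4
  + 9.92.0.0/16 (H1) depth=16
  ? 227.192.0.226  path d0:H1→d1:-→d2:-→d3:-→d4:-→d5:-→d6:-→d7:-→d8:-→d9:-→d10:H6  best=H6
  + 227.241.0.0/16 (H0) depth=16
  + 0.0.0.0/0 (H3) depth=0
  + 9.92.133.96/28 (H3) depth=28
  ? 227.241.54.55  path d0:H3→d1:-→d2:-→d3:-→d4:-→d5:-→d6:-→d7:-→d8:-→d9:-→d10:H6→d11:-→d12:H5→d13:-→d14:-→d15:-→d16:H0→d17:-  best=H0
  ? 9.92.37.193  path d0:H3→d1:-→d2:-→d3:-→d4:-→d5:-→d6:-→d7:-→d8:-→d9:-→d10:-→d11:-→d12:-→d13:-→d14:-→d15:H6→d16:H1  best=H1
  + 252.10.221.118/31 (H2) depth=31
  + 0.0.0.0/0 (H5) depth=0
  + 79.182.96.224/32 (H1) depth=32
  + 252.0.0.0/12 (H1) depth=12

== LOOKUPS ==
["H1","H4","H1","H1","H2","H4","H6","H0","H1"]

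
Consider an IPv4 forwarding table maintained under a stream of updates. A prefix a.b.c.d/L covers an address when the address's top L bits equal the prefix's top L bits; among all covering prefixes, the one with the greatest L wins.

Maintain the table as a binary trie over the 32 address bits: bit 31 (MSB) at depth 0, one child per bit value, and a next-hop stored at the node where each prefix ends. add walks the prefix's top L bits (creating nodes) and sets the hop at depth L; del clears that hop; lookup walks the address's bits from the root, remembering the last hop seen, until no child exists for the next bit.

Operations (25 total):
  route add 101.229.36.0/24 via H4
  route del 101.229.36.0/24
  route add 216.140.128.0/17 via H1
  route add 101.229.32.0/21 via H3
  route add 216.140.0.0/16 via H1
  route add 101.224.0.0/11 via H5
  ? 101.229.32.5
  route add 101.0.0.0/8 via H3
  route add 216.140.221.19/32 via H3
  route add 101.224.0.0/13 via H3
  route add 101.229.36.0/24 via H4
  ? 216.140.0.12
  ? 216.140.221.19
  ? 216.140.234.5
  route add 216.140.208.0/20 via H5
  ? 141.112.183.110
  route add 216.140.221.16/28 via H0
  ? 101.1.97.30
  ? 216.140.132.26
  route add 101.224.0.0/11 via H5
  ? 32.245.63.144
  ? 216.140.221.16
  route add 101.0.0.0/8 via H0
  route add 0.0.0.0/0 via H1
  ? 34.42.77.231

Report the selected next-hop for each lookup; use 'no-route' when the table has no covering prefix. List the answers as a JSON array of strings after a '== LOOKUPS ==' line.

Process each operation:
  + 101.229.36.0/24 (H4) depth=24
  del 101.229.36.0/24 (clear depth 24)
  + 216.140.128.0/17 (H1) depth=17
  + 101.229.32.0/21 (H3) depth=21
  + 216.140.0.0/16 (H1) depth=16
  + 101.224.0.0/11 (H5) depth=11
  Q 101.229.32.5: descend 011001011110010100100 ; hops seen [H5,H3] ; pick H3
  + 101.0.0.0/8 (H3) depth=8
  + 216.140.221.19/32 (H3) depth=32
  + 101.224.0.0/13 (H3) depth=13
  + 101.229.36.0/24 (H4) depth=24
  Q 216.140.0.12: descend 1101100010001100 ; hops seen [H1] ; pick H1
  Q 216.140.221.19: descend 11011000100011001101110100010011 ; hops seen [H1,H1,H3] ; pick H3
  Q 216.140.234.5: descend 110110001000110011 ; hops seen [H1,H1] ; pick H1
  + 216.140.208.0/20 (H5) depth=20
  Q 141.112.183.110: descend 1 ; hops seen [∅] ; pick no-route
  + 216.140.221.16/28 (H0) depth=28
  Q 101.1.97.30: descend 01100101 ; hops seen [H3] ; pick H3
  Q 216.140.132.26: descend 11011000100011001 ; hops seen [H1,H1] ; pick H1
  + 101.224.0.0/11 (H5) depth=11
  Q 32.245.63.144: descend 0 ; hops seen [∅] ; pick no-route
  Q 216.140.221.16: descend 110110001000110011011101000100 ; hops seen [H1,H1,H5,H0] ; pick H0
  + 101.0.0.0/8 (H0) depth=8
  + 0.0.0.0/0 (H1) depth=0
  Q 34.42.77.231: descend 0 ; hops seen [H1] ; pick H1

== LOOKUPS ==
["H3","H1","H3","H1","no-route","H3","H1","no-route","H0","H1"]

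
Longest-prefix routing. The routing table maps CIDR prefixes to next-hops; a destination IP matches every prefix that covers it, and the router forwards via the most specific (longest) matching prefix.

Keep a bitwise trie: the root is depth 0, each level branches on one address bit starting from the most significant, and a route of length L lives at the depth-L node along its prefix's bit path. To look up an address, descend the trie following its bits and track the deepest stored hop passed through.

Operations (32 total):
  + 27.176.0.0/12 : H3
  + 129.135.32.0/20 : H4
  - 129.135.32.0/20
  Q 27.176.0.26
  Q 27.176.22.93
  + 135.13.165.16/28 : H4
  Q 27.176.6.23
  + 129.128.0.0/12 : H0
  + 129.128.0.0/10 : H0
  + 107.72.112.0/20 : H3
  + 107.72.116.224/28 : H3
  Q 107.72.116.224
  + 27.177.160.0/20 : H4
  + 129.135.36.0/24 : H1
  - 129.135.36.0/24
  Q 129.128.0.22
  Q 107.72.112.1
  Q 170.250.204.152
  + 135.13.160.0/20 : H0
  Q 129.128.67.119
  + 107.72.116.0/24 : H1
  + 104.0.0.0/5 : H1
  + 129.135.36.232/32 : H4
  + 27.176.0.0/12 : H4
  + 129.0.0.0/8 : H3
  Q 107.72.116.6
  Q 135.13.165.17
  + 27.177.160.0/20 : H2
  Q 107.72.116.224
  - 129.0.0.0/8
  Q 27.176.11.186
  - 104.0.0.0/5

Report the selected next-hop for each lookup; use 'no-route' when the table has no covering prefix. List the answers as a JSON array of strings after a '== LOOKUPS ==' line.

Trace:
  add 27.176.0.0/12 -> H3 at depth 12
  add 129.135.32.0/20 -> H4 at depth 20
  del 129.135.32.0/20 (clear depth 20)
  lookup 27.176.0.26: bits 000110111011 walk d0:-→d1:-→d2:-→d3:-→d4:-→d5:-→d6:-→d7:-→d8:-→d9:-→d10:-→d11:-→d12:H3 -> H3
  lookup 27.176.22.93: bits 000110111011 walk d0:-→d1:-→d2:-→d3:-→d4:-→d5:-→d6:-→d7:-→d8:-→d9:-→d10:-→d11:-→d12:H3 -> H3
  add 135.13.165.16/28 -> H4 at depth 28
  lookup 27.176.6.23: bits 000110111011 walk d0:-→d1:-→d2:-→d3:-→d4:-→d5:-→d6:-→d7:-→d8:-→d9:-→d10:-→d11:-→d12:H3 -> H3
  add 129.128.0.0/12 -> H0 at depth 12
  add 129.128.0.0/10 -> H0 at depth 10
  add 107.72.112.0/20 -> H3 at depth 20
  add 107.72.116.224/28 -> H3 at depth 28
  lookup 107.72.116.224: bits 0110101101001000011101001110 walk d0:-→d1:-→d2:-→d3:-→d4:-→d5:-→d6:-→d7:-→d8:-→d9:-→d10:-→d11:-→d12:-→d13:-→d14:-→d15:-→d16:-→d17:-→d18:-→d19:-→d20:H3→d21:-→d22:-→d23:-→d24:-→d25:-→d26:-→d27:-→d28:H3 -> H3
  add 27.177.160.0/20 -> H4 at depth 20
  add 129.135.36.0/24 -> H1 at depth 24
  del 129.135.36.0/24 (clear depth 24)
  lookup 129.128.0.22: bits 1000000110000 walk d0:-→d1:-→d2:-→d3:-→d4:-→d5:-→d6:-→d7:-→d8:-→d9:-→d10:H0→d11:-→d12:H0→d13:- -> H0
  lookup 107.72.112.1: bits 011010110100100001110 walk d0:-→d1:-→d2:-→d3:-→d4:-→d5:-→d6:-→d7:-→d8:-→d9:-→d10:-→d11:-→d12:-→d13:-→d14:-→d15:-→d16:-→d17:-→d18:-→d19:-→d20:H3→d21:- -> H3
  lookup 170.250.204.152: bits 10 walk d0:-→d1:-→d2:- -> no-route
  add 135.13.160.0/20 -> H0 at depth 20
  lookup 129.128.67.119: bits 1000000110000 walk d0:-→d1:-→d2:-→d3:-→d4:-→d5:-→d6:-→d7:-→d8:-→d9:-→d10:H0→d11:-→d12:H0→d13:- -> H0
  add 107.72.116.0/24 -> H1 at depth 24
  add 104.0.0.0/5 -> H1 at depth 5
  add 129.135.36.232/32 -> H4 at depth 32
  add 27.176.0.0/12 -> H4 at depth 12
  add 129.0.0.0/8 -> H3 at depth 8
  lookup 107.72.116.6: bits 011010110100100001110100 walk d0:-→d1:-→d2:-→d3:-→d4:-→d5:H1→d6:-→d7:-→d8:-→d9:-→d10:-→d11:-→d12:-→d13:-→d14:-→d15:-→d16:-→d17:-→d18:-→d19:-→d20:H3→d21:-→d22:-→d23:-→d24:H1 -> H1
  lookup 135.13.165.17: bits 1000011100001101101001010001 walk d0:-→d1:-→d2:-→d3:-→d4:-→d5:-→d6:-→d7:-→d8:-→d9:-→d10:-→d11:-→d12:-→d13:-→d14:-→d15:-→d16:-→d17:-→d18:-→d19:-→d20:H0→d21:-→d22:-→d23:-→d24:-→d25:-→d26:-→d27:-→d28:H4 -> H4
  add 27.177.160.0/20 -> H2 at depth 20
  lookup 107.72.116.224: bits 0110101101001000011101001110 walk d0:-→d1:-→d2:-→d3:-→d4:-→d5:H1→d6:-→d7:-→d8:-→d9:-→d10:-→d11:-→d12:-→d13:-→d14:-→d15:-→d16:-→d17:-→d18:-→d19:-→d20:H3→d21:-→d22:-→d23:-→d24:H1→d25:-→d26:-→d27:-→d28:H3 -> H3
  del 129.0.0.0/8 (clear depth 8)
  lookup 27.176.11.186: bits 000110111011000 walk d0:-→d1:-→d2:-→d3:-→d4:-→d5:-→d6:-→d7:-→d8:-→d9:-→d10:-→d11:-→d12:H4→d13:-→d14:-→d15:- -> H4
  del 104.0.0.0/5 (clear depth 5)

== LOOKUPS ==
["H3","H3","H3","H3","H0","H3","no-route","H0","H1","H4","H3","H4"]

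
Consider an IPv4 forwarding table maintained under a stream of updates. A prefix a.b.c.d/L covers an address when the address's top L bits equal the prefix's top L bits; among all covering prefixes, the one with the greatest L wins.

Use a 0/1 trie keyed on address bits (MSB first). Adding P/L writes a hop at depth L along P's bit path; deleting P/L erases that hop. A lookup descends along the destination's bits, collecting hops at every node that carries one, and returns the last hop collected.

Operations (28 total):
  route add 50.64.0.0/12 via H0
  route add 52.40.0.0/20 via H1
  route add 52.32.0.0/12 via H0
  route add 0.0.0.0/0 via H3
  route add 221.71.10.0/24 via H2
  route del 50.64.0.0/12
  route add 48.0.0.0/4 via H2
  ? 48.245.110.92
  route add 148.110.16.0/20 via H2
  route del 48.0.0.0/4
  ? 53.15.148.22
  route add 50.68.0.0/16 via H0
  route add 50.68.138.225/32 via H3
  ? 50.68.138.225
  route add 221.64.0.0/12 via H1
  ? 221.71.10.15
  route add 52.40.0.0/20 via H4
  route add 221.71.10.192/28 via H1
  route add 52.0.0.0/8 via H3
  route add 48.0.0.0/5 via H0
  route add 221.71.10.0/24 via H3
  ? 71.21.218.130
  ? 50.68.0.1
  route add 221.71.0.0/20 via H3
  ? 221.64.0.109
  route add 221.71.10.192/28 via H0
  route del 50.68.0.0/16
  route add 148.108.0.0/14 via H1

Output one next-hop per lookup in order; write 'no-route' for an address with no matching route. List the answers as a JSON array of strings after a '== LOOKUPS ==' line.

Process each operation:
  + 50.64.0.0/12 (H0) depth=12
  + 52.40.0.0/20 (H1) depth=20
  + 52.32.0.0/12 (H0) depth=12
  + 0.0.0.0/0 (H3) depth=0
  + 221.71.10.0/24 (H2) depth=24
  del 50.64.0.0/12 (clear depth 12)
  + 48.0.0.0/4 (H2) depth=4
  lookup 48.245.110.92: bits 001100 walk d0:H3→d1:-→d2:-→d3:-→d4:H2→d5:-→d6:- -> H2
  + 148.110.16.0/20 (H2) depth=20
  del 48.0.0.0/4 (clear depth 4)
  lookup 53.15.148.22: bits 0011010 walk d0:H3→d1:-→d2:-→d3:-→d4:-→d5:-→d6:-→d7:- -> H3
  + 50.68.0.0/16 (H0) depth=16
  + 50.68.138.225/32 (H3) depth=32
  lookup 50.68.138.225: bits 00110010010001001000101011100001 walk d0:H3→d1:-→d2:-→d3:-→d4:-→d5:-→d6:-→d7:-→d8:-→d9:-→d10:-→d11:-→d12:-→d13:-→d14:-→d15:-→d16:H0→d17:-→d18:-→d19:-→d20:-→d21:-→d22:-→d23:-→d24:-→d25:-→d26:-→d27:-→d28:-→d29:-→d30:-→d31:-→d32:H3 -> H3
  + 221.64.0.0/12 (H1) depth=12
  lookup 221.71.10.15: bits 110111010100011100001010 walk d0:H3→d1:-→d2:-→d3:-→d4:-→d5:-→d6:-→d7:-→d8:-→d9:-→d10:-→d11:-→d12:H1→d13:-→d14:-→d15:-→d16:-→d17:-→d18:-→d19:-→d20:-→d21:-→d22:-→d23:-→d24:H2 -> H2
  + 52.40.0.0/20 (H4) depth=20
  + 221.71.10.192/28 (H1) depth=28
  + 52.0.0.0/8 (H3) depth=8
  + 48.0.0.0/5 (H0) depth=5
  + 221.71.10.0/24 (H3) depth=24
  lookup 71.21.218.130: bits 0 walk d0:H3→d1:- -> H3
  lookup 50.68.0.1: bits 0011001001000100 walk d0:H3→d1:-→d2:-→d3:-→d4:-→d5:H0→d6:-→d7:-→d8:-→d9:-→d10:-→d11:-→d12:-→d13:-→d14:-→d15:-→d16:H0 -> H0
  + 221.71.0.0/20 (H3) depth=20
  lookup 221.64.0.109: bits 1101110101000 walk d0:H3→d1:-→d2:-→d3:-→d4:-→d5:-→d6:-→d7:-→d8:-→d9:-→d10:-→d11:-→d12:H1→d13:- -> H1
  + 221.71.10.192/28 (H0) depth=28
  del 50.68.0.0/16 (clear depth 16)
  + 148.108.0.0/14 (H1) depth=14

== LOOKUPS ==
["H2","H3","H3","H2","H3","H0","H1"]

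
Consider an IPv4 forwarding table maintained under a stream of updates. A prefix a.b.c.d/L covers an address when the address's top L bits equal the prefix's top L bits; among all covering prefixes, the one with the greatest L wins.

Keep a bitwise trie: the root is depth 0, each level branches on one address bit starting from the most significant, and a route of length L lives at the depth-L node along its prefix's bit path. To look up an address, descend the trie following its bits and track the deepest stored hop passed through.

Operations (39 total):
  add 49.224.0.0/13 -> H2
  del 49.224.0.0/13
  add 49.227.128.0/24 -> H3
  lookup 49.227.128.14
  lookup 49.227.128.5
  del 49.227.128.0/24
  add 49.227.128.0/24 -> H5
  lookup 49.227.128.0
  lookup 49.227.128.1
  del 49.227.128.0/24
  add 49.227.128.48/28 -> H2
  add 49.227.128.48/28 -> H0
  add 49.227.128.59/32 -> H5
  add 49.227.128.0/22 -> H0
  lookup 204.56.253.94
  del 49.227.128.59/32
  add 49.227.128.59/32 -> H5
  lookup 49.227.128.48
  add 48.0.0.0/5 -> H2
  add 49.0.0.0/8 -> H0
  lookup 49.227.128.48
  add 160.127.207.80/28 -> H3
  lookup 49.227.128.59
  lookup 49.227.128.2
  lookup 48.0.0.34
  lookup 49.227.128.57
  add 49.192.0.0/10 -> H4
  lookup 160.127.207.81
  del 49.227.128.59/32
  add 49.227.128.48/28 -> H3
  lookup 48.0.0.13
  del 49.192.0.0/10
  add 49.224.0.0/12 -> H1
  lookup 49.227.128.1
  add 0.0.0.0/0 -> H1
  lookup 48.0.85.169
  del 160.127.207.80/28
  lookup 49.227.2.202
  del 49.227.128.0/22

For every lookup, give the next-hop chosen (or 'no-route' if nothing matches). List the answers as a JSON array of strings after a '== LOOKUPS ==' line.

Trace:
  + 49.224.0.0/13 (H2) depth=13
  - 49.224.0.0/13 clear@13
  + 49.227.128.0/24 (H3) depth=24
  lookup 49.227.128.14: bits 001100011110001110000000 walk d0:-→d1:-→d2:-→d3:-→d4:-→d5:-→d6:-→d7:-→d8:-→d9:-→d10:-→d11:-→d12:-→d13:-→d14:-→d15:-→d16:-→d17:-→d18:-→d19:-→d20:-→d21:-→d22:-→d23:-→d24:H3 -> H3
  lookup 49.227.128.5: bits 001100011110001110000000 walk d0:-→d1:-→d2:-→d3:-→d4:-→d5:-→d6:-→d7:-→d8:-→d9:-→d10:-→d11:-→d12:-→d13:-→d14:-→d15:-→d16:-→d17:-→d18:-→d19:-→d20:-→d21:-→d22:-→d23:-→d24:H3 -> H3
  - 49.227.128.0/24 clear@24
  + 49.227.128.0/24 (H5) depth=24
  lookup 49.227.128.0: bits 001100011110001110000000 walk d0:-→d1:-→d2:-→d3:-→d4:-→d5:-→d6:-→d7:-→d8:-→d9:-→d10:-→d11:-→d12:-→d13:-→d14:-→d15:-→d16:-→d17:-→d18:-→d19:-→d20:-→d21:-→d22:-→d23:-→d24:H5 -> H5
  lookup 49.227.128.1: bits 001100011110001110000000 walk d0:-→d1:-→d2:-→d3:-→d4:-→d5:-→d6:-→d7:-→d8:-→d9:-→d10:-→d11:-→d12:-→d13:-→d14:-→d15:-→d16:-→d17:-→d18:-→d19:-→d20:-→d21:-→d22:-→d23:-→d24:H5 -> H5
  - 49.227.128.0/24 clear@24
  + 49.227.128.48/28 (H2) depth=28
  + 49.227.128.48/28 (H0) depth=28
  + 49.227.128.59/32 (H5) depth=32
  + 49.227.128.0/22 (H0) depth=22
  lookup 204.56.253.94: bits ε walk d0:- -> no-route
  - 49.227.128.59/32 clear@32
  + 49.227.128.59/32 (H5) depth=32
  lookup 49.227.128.48: bits 0011000111100011100000000011 walk d0:-→d1:-→d2:-→d3:-→d4:-→d5:-→d6:-→d7:-→d8:-→d9:-→d10:-→d11:-→d12:-→d13:-→d14:-→d15:-→d16:-→d17:-→d18:-→d19:-→d20:-→d21:-→d22:H0→d23:-→d24:-→d25:-→d26:-→d27:-→d28:H0 -> H0
  + 48.0.0.0/5 (H2) depth=5
  + 49.0.0.0/8 (H0) depth=8
  lookup 49.227.128.48: bits 0011000111100011100000000011 walk d0:-→d1:-→d2:-→d3:-→d4:-→d5:H2→d6:-→d7:-→d8:H0→d9:-→d10:-→d11:-→d12:-→d13:-→d14:-→d15:-→d16:-→d17:-→d18:-→d19:-→d20:-→d21:-→d22:H0→d23:-→d24:-→d25:-→d26:-→d27:-→d28:H0 -> H0
  + 160.127.207.80/28 (H3) depth=28
  lookup 49.227.128.59: bits 00110001111000111000000000111011 walk d0:-→d1:-→d2:-→d3:-→d4:-→d5:H2→d6:-→d7:-→d8:H0→d9:-→d10:-→d11:-→d12:-→d13:-→d14:-→d15:-→d16:-→d17:-→d18:-→d19:-→d20:-→d21:-→d22:H0→d23:-→d24:-→d25:-→d26:-→d27:-→d28:H0→d29:-→d30:-→d31:-→d32:H5 -> H5
  lookup 49.227.128.2: bits 00110001111000111000000000 walk d0:-→d1:-→d2:-→d3:-→d4:-→d5:H2→d6:-→d7:-→d8:H0→d9:-→d10:-→d11:-→d12:-→d13:-→d14:-→d15:-→d16:-→d17:-→d18:-→d19:-→d20:-→d21:-→d22:H0→d23:-→d24:-→d25:-→d26:- -> H0
  lookup 48.0.0.34: bits 0011000 walk d0:-→d1:-→d2:-→d3:-→d4:-→d5:H2→d6:-→d7:- -> H2
  lookup 49.227.128.57: bits 001100011110001110000000001110 walk d0:-→d1:-→d2:-→d3:-→d4:-→d5:H2→d6:-→d7:-→d8:H0→d9:-→d10:-→d11:-→d12:-→d13:-→d14:-→d15:-→d16:-→d17:-→d18:-→d19:-→d20:-→d21:-→d22:H0→d23:-→d24:-→d25:-→d26:-→d27:-→d28:H0→d29:-→d30:- -> H0
  + 49.192.0.0/10 (H4) depth=10
  lookup 160.127.207.81: bits 1010000001111111110011110101 walk d0:-→d1:-→d2:-→d3:-→d4:-→d5:-→d6:-→d7:-→d8:-→d9:-→d10:-→d11:-→d12:-→d13:-→d14:-→d15:-→d16:-→d17:-→d18:-→d19:-→d20:-→d21:-→d22:-→d23:-→d24:-→d25:-→d26:-→d27:-→d28:H3 -> H3
  - 49.227.128.59/32 clear@32
  + 49.227.128.48/28 (H3) depth=28
  lookup 48.0.0.13: bits 0011000 walk d0:-→d1:-→d2:-→d3:-→d4:-→d5:H2→d6:-→d7:- -> H2
  - 49.192.0.0/10 clear@10
  + 49.224.0.0/12 (H1) depth=12
  lookup 49.227.128.1: bits 00110001111000111000000000 walk d0:-→d1:-→d2:-→d3:-→d4:-→d5:H2→d6:-→d7:-→d8:H0→d9:-→d10:-→d11:-→d12:H1→d13:-→d14:-→d15:-→d16:-→d17:-→d18:-→d19:-→d20:-→d21:-→d22:H0→d23:-→d24:-→d25:-→d26:- -> H0
  + 0.0.0.0/0 (H1) depth=0
  lookup 48.0.85.169: bits 0011000 walk d0:H1→d1:-→d2:-→d3:-→d4:-→d5:H2→d6:-→d7:- -> H2
  - 160.127.207.80/28 clear@28
  lookup 49.227.2.202: bits 0011000111100011 walk d0:H1→d1:-→d2:-→d3:-→d4:-→d5:H2→d6:-→d7:-→d8:H0→d9:-→d10:-→d11:-→d12:H1→d13:-→d14:-→d15:-→d16:- -> H1
  - 49.227.128.0/22 clear@22

== LOOKUPS ==
["H3","H3","H5","H5","no-route","H0","H0","H5","H0","H2","H0","H3","H2","H0","H2","H1"]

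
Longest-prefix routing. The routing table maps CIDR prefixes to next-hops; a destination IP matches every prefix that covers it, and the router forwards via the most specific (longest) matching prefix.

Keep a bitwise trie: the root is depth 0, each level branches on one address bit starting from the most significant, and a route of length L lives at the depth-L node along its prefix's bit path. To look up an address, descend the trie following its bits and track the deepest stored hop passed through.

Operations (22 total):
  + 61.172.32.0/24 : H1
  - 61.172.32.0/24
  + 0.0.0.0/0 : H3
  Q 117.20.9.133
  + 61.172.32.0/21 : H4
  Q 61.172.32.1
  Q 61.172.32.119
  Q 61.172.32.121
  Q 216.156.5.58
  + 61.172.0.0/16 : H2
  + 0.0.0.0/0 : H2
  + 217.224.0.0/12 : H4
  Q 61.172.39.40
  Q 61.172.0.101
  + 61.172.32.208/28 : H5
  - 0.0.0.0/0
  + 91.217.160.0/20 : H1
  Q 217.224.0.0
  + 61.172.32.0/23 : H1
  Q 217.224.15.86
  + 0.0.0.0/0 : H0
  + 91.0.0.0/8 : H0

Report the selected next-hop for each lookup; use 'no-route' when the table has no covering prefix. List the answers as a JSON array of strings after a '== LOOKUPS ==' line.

Trace:
  add 61.172.32.0/24 -> H1 at depth 24
  del 61.172.32.0/24 (clear depth 24)
  add 0.0.0.0/0 -> H3 at depth 0
  lookup 117.20.9.133: bits 0 walk d0:H3→d1:- -> H3
  add 61.172.32.0/21 -> H4 at depth 21
  lookup 61.172.32.1: bits 001111011010110000100000 walk d0:H3→d1:-→d2:-→d3:-→d4:-→d5:-→d6:-→d7:-→d8:-→d9:-→d10:-→d11:-→d12:-→d13:-→d14:-→d15:-→d16:-→d17:-→d18:-→d19:-→d20:-→d21:H4→d22:-→d23:-→d24:- -> H4
  lookup 61.172.32.119: bits 001111011010110000100000 walk d0:H3→d1:-→d2:-→d3:-→d4:-→d5:-→d6:-→d7:-→d8:-→d9:-→d10:-→d11:-→d12:-→d13:-→d14:-→d15:-→d16:-→d17:-→d18:-→d19:-→d20:-→d21:H4→d22:-→d23:-→d24:- -> H4
  lookup 61.172.32.121: bits 001111011010110000100000 walk d0:H3→d1:-→d2:-→d3:-→d4:-→d5:-→d6:-→d7:-→d8:-→d9:-→d10:-→d11:-→d12:-→d13:-→d14:-→d15:-→d16:-→d17:-→d18:-→d19:-→d20:-→d21:H4→d22:-→d23:-→d24:- -> H4
  lookup 216.156.5.58: bits ε walk d0:H3 -> H3
  add 61.172.0.0/16 -> H2 at depth 16
  add 0.0.0.0/0 -> H2 at depth 0
  add 217.224.0.0/12 -> H4 at depth 12
  lookup 61.172.39.40: bits 001111011010110000100 walk d0:H2→d1:-→d2:-→d3:-→d4:-→d5:-→d6:-→d7:-→d8:-→d9:-→d10:-→d11:-→d12:-→d13:-→d14:-→d15:-→d16:H2→d17:-→d18:-→d19:-→d20:-→d21:H4 -> H4
  lookup 61.172.0.101: bits 001111011010110000 walk d0:H2→d1:-→d2:-→d3:-→d4:-→d5:-→d6:-→d7:-→d8:-→d9:-→d10:-→d11:-→d12:-→d13:-→d14:-→d15:-→d16:H2→d17:-→d18:- -> H2
  add 61.172.32.208/28 -> H5 at depth 28
  del 0.0.0.0/0 (clear depth 0)
  add 91.217.160.0/20 -> H1 at depth 20
  lookup 217.224.0.0: bits 110110011110 walk d0:-→d1:-→d2:-→d3:-→d4:-→d5:-→d6:-→d7:-→d8:-→d9:-→d10:-→d11:-→d12:H4 -> H4
  add 61.172.32.0/23 -> H1 at depth 23
  lookup 217.224.15.86: bits 110110011110 walk d0:-→d1:-→d2:-→d3:-→d4:-→d5:-→d6:-→d7:-→d8:-→d9:-→d10:-→d11:-→d12:H4 -> H4
  add 0.0.0.0/0 -> H0 at depth 0
  add 91.0.0.0/8 -> H0 at depth 8

== LOOKUPS ==
["H3","H4","H4","H4","H3","H4","H2","H4","H4"]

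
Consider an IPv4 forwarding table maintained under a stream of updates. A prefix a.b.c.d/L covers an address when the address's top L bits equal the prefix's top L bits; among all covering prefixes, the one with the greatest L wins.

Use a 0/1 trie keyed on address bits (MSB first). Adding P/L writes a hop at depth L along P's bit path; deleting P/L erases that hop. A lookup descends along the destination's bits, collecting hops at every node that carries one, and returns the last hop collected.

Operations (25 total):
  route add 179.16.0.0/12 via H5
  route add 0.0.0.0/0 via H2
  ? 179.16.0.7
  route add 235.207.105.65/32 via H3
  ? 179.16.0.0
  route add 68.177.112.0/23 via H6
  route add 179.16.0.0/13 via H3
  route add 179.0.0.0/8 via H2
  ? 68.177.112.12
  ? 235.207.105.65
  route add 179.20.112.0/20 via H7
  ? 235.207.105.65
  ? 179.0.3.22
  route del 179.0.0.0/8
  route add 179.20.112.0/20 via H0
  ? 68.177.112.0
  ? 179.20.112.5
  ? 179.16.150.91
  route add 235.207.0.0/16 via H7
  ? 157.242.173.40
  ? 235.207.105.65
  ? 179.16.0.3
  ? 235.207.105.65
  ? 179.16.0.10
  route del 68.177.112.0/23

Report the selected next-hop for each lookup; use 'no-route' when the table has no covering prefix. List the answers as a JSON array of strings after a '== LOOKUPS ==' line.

Apply in order:
  + 179.16.0.0/12 (H5) depth=12
  + 0.0.0.0/0 (H2) depth=0
  lookup 179.16.0.7: bits 101100110001 walk d0:H2→d1:-→d2:-→d3:-→d4:-→d5:-→d6:-→d7:-→d8:-→d9:-→d10:-→d11:-→d12:H5 -> H5
  + 235.207.105.65/32 (H3) depth=32
  lookup 179.16.0.0: bits 101100110001 walk d0:H2→d1:-→d2:-→d3:-→d4:-→d5:-→d6:-→d7:-→d8:-→d9:-→d10:-→d11:-→d12:H5 -> H5
  + 68.177.112.0/23 (H6) depth=23
  + 179.16.0.0/13 (H3) depth=13
  + 179.0.0.0/8 (H2) depth=8
  lookup 68.177.112.12: bits 01000100101100010111000 walk d0:H2→d1:-→d2:-→d3:-→d4:-→d5:-→d6:-→d7:-→d8:-→d9:-→d10:-→d11:-→d12:-→d13:-→d14:-→d15:-→d16:-→d17:-→d18:-→d19:-→d20:-→d21:-→d22:-→d23:H6 -> H6
  lookup 235.207.105.65: bits 11101011110011110110100101000001 walk d0:H2→d1:-→d2:-→d3:-→d4:-→d5:-→d6:-→d7:-→d8:-→d9:-→d10:-→d11:-→d12:-→d13:-→d14:-→d15:-→d16:-→d17:-→d18:-→d19:-→d20:-→d21:-→d22:-→d23:-→d24:-→d25:-→d26:-→d27:-→d28:-→d29:-→d30:-→d31:-→d32:H3 -> H3
  + 179.20.112.0/20 (H7) depth=20
  lookup 235.207.105.65: bits 11101011110011110110100101000001 walk d0:H2→d1:-→d2:-→d3:-→d4:-→d5:-→d6:-→d7:-→d8:-→d9:-→d10:-→d11:-→d12:-→d13:-→d14:-→d15:-→d16:-→d17:-→d18:-→d19:-→d20:-→d21:-→d22:-→d23:-→d24:-→d25:-→d26:-→d27:-→d28:-→d29:-→d30:-→d31:-→d32:H3 -> H3
  lookup 179.0.3.22: bits 10110011000 walk d0:H2→d1:-→d2:-→d3:-→d4:-→d5:-→d6:-→d7:-→d8:H2→d9:-→d10:-→d11:- -> H2
  del 179.0.0.0/8 (clear depth 8)
  + 179.20.112.0/20 (H0) depth=20
  lookup 68.177.112.0: bits 01000100101100010111000 walk d0:H2→d1:-→d2:-→d3:-→d4:-→d5:-→d6:-→d7:-→d8:-→d9:-→d10:-→d11:-→d12:-→d13:-→d14:-→d15:-→d16:-→d17:-→d18:-→d19:-→d20:-→d21:-→d22:-→d23:H6 -> H6
  lookup 179.20.112.5: bits 10110011000101000111 walk d0:H2→d1:-→d2:-→d3:-→d4:-→d5:-→d6:-→d7:-→d8:-→d9:-→d10:-→d11:-→d12:H5→d13:H3→d14:-→d15:-→d16:-→d17:-→d18:-→d19:-→d20:H0 -> H0
  lookup 179.16.150.91: bits 1011001100010 walk d0:H2→d1:-→d2:-→d3:-→d4:-→d5:-→d6:-→d7:-→d8:-→d9:-→d10:-→d11:-→d12:H5→d13:H3 -> H3
  + 235.207.0.0/16 (H7) depth=16
  lookup 157.242.173.40: bits 10 walk d0:H2→d1:-→d2:- -> H2
  lookup 235.207.105.65: bits 11101011110011110110100101000001 walk d0:H2→d1:-→d2:-→d3:-→d4:-→d5:-→d6:-→d7:-→d8:-→d9:-→d10:-→d11:-→d12:-→d13:-→d14:-→d15:-→d16:H7→d17:-→d18:-→d19:-→d20:-→d21:-→d22:-→d23:-→d24:-→d25:-→d26:-→d27:-→d28:-→d29:-→d30:-→d31:-→d32:H3 -> H3
  lookup 179.16.0.3: bits 1011001100010 walk d0:H2→d1:-→d2:-→d3:-→d4:-→d5:-→d6:-→d7:-→d8:-→d9:-→d10:-→d11:-→d12:H5→d13:H3 -> H3
  lookup 235.207.105.65: bits 11101011110011110110100101000001 walk d0:H2→d1:-→d2:-→d3:-→d4:-→d5:-→d6:-→d7:-→d8:-→d9:-→d10:-→d11:-→d12:-→d13:-→d14:-→d15:-→d16:H7→d17:-→d18:-→d19:-→d20:-→d21:-→d22:-→d23:-→d24:-→d25:-→d26:-→d27:-→d28:-→d29:-→d30:-→d31:-→d32:H3 -> H3
  lookup 179.16.0.10: bits 1011001100010 walk d0:H2→d1:-→d2:-→d3:-→d4:-→d5:-→d6:-→d7:-→d8:-→d9:-→d10:-→d11:-→d12:H5→d13:H3 -> H3
  del 68.177.112.0/23 (clear depth 23)

== LOOKUPS ==
["H5","H5","H6","H3","H3","H2","H6","H0","H3","H2","H3","H3","H3","H3"]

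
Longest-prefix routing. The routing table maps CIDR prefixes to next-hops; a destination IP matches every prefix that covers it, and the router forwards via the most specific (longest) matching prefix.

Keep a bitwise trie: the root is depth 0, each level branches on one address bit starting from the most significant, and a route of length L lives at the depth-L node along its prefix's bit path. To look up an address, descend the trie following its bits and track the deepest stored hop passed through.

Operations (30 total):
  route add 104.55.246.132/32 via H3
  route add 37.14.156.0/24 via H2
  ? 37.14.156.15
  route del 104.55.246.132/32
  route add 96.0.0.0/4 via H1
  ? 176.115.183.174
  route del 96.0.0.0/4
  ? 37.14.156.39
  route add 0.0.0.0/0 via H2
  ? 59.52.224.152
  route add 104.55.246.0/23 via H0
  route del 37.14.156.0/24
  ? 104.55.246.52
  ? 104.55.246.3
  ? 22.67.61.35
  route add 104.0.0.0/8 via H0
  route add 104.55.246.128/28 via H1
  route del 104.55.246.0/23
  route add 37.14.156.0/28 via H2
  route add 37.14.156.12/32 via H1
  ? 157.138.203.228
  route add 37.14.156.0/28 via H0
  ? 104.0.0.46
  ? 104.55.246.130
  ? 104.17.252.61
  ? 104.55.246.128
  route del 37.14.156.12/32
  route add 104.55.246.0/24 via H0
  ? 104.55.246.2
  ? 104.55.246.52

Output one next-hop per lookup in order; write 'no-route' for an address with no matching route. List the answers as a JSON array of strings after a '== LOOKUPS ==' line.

Apply in order:
  + 104.55.246.132/32 (H3) depth=32
  + 37.14.156.0/24 (H2) depth=24
  Q 37.14.156.15: descend 001001010000111010011100 ; hops seen [H2] ; pick H2
  del 104.55.246.132/32 (clear depth 32)
  + 96.0.0.0/4 (H1) depth=4
  Q 176.115.183.174: descend ε ; hops seen [∅] ; pick no-route
  del 96.0.0.0/4 (clear depth 4)
  Q 37.14.156.39: descend 001001010000111010011100 ; hops seen [H2] ; pick H2
  + 0.0.0.0/0 (H2) depth=0
  Q 59.52.224.152: descend 001 ; hops seen [H2] ; pick H2
  + 104.55.246.0/23 (H0) depth=23
  del 37.14.156.0/24 (clear depth 24)
  Q 104.55.246.52: descend 011010000011011111110110 ; hops seen [H2,H0] ; pick H0
  Q 104.55.246.3: descend 011010000011011111110110 ; hops seen [H2,H0] ; pick H0
  Q 22.67.61.35: descend 00 ; hops seen [H2] ; pick H2
  + 104.0.0.0/8 (H0) depth=8
  + 104.55.246.128/28 (H1) depth=28
  del 104.55.246.0/23 (clear depth 23)
  + 37.14.156.0/28 (H2) depth=28
  + 37.14.156.12/32 (H1) depth=32
  Q 157.138.203.228: descend ε ; hops seen [H2] ; pick H2
  + 37.14.156.0/28 (H0) depth=28
  Q 104.0.0.46: descend 0110100000 ; hops seen [H2,H0] ; pick H0
  Q 104.55.246.130: descend 01101000001101111111011010000 ; hops seen [H2,H0,H1] ; pick H1
  Q 104.17.252.61: descend 0110100000 ; hops seen [H2,H0] ; pick H0
  Q 104.55.246.128: descend 01101000001101111111011010000 ; hops seen [H2,H0,H1] ; pick H1
  del 37.14.156.12/32 (clear depth 32)
  + 104.55.246.0/24 (H0) depth=24
  Q 104.55.246.2: descend 011010000011011111110110 ; hops seen [H2,H0,H0] ; pick H0
  Q 104.55.246.52: descend 011010000011011111110110 ; hops seen [H2,H0,H0] ; pick H0

== LOOKUPS ==
["H2","no-route","H2","H2","H0","H0","H2","H2","H0","H1","H0","H1","H0","H0"]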